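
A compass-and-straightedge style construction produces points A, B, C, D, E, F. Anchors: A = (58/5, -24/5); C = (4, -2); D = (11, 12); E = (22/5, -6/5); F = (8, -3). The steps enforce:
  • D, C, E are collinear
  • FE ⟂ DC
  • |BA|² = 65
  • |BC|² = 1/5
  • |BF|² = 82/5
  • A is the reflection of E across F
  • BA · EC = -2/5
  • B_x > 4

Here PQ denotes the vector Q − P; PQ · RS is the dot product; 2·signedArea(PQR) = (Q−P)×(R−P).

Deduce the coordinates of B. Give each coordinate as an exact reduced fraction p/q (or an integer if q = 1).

B = (21/5, -8/5)

1. B_x = 21/5  [line 2/5·x + 4/5·y + -2/5 = 0 ∩ |BC|² = 1/5]
2. B_y = -8/5  [line 2/5·x + 4/5·y + -2/5 = 0 ∩ |BC|² = 1/5]
   → B = (21/5, -8/5)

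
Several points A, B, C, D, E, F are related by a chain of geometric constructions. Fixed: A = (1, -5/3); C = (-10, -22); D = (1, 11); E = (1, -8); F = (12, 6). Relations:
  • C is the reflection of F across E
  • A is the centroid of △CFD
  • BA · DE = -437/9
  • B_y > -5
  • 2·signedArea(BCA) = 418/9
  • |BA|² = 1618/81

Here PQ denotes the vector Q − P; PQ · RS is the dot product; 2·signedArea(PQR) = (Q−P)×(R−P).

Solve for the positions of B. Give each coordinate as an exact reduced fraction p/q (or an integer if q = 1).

B = (-8/3, -38/9)

1. B_x = -8/3  [2·signedArea(BCA) = 418/9 ∩ BA · DE = -437/9]
2. B_y = -38/9  [2·signedArea(BCA) = 418/9 ∩ BA · DE = -437/9]
   → B = (-8/3, -38/9)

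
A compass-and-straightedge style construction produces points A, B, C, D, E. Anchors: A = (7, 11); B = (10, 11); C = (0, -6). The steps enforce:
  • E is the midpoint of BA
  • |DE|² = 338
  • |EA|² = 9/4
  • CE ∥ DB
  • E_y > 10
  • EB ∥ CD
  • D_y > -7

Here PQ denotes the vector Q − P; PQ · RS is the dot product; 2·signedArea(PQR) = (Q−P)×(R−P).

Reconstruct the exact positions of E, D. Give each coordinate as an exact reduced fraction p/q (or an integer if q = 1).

1. E_x = 17/2  [E is the midpoint of BA]
2. E_y = 11  [E is the midpoint of BA]
   → E = (17/2, 11)
3. D_x = 3/2  [CE ∥ DB ∩ EB ∥ CD]
4. D_y = -6  [CE ∥ DB ∩ EB ∥ CD]
   → D = (3/2, -6)

D = (3/2, -6)
E = (17/2, 11)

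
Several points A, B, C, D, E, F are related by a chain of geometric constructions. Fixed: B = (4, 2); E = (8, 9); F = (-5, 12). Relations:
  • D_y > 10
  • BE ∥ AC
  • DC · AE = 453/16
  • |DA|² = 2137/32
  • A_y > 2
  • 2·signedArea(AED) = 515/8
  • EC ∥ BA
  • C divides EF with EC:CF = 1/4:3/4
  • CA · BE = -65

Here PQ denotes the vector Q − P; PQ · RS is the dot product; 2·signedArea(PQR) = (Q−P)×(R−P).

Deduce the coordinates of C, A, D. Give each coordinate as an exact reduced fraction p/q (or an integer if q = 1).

1. C_x = 19/4  [C divides EF with EC:CF = 1/4:3/4]
2. C_y = 39/4  [C divides EF with EC:CF = 1/4:3/4]
   → C = (19/4, 39/4)
3. A_x = 3/4  [BE ∥ AC ∩ EC ∥ BA]
4. A_y = 11/4  [BE ∥ AC ∩ EC ∥ BA]
   → A = (3/4, 11/4)
5. D_x = -1/8  [DC · AE = 453/16 ∩ 2·signedArea(AED) = 515/8]
6. D_y = 87/8  [DC · AE = 453/16 ∩ 2·signedArea(AED) = 515/8]
   → D = (-1/8, 87/8)

A = (3/4, 11/4)
C = (19/4, 39/4)
D = (-1/8, 87/8)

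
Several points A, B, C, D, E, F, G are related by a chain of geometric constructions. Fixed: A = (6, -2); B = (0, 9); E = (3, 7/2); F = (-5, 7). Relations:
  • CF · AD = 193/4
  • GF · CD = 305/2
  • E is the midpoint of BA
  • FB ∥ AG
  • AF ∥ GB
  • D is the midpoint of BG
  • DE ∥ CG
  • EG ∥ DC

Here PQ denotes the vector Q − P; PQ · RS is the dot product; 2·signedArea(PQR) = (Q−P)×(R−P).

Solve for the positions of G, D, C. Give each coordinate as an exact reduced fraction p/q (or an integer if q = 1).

1. G_x = 11  [AF ∥ GB ∩ FB ∥ AG]
2. G_y = 0  [AF ∥ GB ∩ FB ∥ AG]
   → G = (11, 0)
3. D_x = 11/2  [D is the midpoint of BG]
4. D_y = 9/2  [D is the midpoint of BG]
   → D = (11/2, 9/2)
5. C_x = 27/2  [DE ∥ CG ∩ EG ∥ DC]
6. C_y = 1  [DE ∥ CG ∩ EG ∥ DC]
   → C = (27/2, 1)

C = (27/2, 1)
D = (11/2, 9/2)
G = (11, 0)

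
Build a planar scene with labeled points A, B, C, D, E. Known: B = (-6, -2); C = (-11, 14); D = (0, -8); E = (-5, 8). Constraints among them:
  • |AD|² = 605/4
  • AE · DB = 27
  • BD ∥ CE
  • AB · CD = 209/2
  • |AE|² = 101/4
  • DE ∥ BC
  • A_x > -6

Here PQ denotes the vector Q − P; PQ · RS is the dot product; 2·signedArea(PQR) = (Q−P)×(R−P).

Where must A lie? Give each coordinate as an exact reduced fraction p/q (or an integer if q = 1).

A = (-11/2, 3)

1. A_x = -11/2  [AB · CD = 209/2 ∩ AE · DB = 27]
2. A_y = 3  [AB · CD = 209/2 ∩ AE · DB = 27]
   → A = (-11/2, 3)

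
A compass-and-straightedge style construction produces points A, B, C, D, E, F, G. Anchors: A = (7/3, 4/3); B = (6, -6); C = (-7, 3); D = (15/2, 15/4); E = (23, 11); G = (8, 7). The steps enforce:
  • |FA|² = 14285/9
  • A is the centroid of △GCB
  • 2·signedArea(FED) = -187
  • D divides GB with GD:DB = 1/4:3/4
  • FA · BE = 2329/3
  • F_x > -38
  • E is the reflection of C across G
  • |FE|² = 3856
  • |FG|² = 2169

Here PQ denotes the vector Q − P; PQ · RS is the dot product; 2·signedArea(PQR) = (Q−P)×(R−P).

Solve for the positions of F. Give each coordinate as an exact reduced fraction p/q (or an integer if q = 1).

1. F_x = -37  [FA · BE = 2329/3 ∩ 2·signedArea(FED) = -187]
2. F_y = -5  [FA · BE = 2329/3 ∩ 2·signedArea(FED) = -187]
   → F = (-37, -5)

F = (-37, -5)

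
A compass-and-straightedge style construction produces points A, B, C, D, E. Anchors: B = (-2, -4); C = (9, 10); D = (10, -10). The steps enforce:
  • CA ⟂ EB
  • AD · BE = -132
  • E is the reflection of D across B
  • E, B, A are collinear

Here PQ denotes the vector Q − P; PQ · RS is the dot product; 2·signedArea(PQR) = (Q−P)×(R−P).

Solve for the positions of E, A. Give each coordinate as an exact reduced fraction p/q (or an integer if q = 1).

1. E_x = -14  [E is the reflection of D across B]
2. E_y = 2  [E is the reflection of D across B]
   → E = (-14, 2)
3. A_x = 6/5  [E, B, A are collinear ∩ CA ⟂ EB]
4. A_y = -28/5  [E, B, A are collinear ∩ CA ⟂ EB]
   → A = (6/5, -28/5)

A = (6/5, -28/5)
E = (-14, 2)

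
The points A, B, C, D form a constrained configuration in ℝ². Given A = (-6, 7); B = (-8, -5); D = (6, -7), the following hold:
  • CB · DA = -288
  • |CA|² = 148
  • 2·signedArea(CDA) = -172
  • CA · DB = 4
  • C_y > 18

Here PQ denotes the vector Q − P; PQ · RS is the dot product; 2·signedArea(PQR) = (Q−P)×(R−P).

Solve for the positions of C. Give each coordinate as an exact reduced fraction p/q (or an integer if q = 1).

C = (-4, 19)

1. C_x = -4  [2·signedArea(CDA) = -172 ∩ CA · DB = 4]
2. C_y = 19  [2·signedArea(CDA) = -172 ∩ CA · DB = 4]
   → C = (-4, 19)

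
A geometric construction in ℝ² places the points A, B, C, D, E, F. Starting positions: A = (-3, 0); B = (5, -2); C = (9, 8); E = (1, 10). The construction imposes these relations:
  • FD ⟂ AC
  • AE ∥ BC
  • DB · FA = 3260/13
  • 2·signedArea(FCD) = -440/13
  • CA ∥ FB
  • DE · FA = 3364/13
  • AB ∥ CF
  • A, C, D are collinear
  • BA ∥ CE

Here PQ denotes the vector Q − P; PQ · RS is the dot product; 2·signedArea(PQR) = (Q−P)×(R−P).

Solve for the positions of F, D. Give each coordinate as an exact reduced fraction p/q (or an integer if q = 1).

1. F_x = 17  [CA ∥ FB ∩ AB ∥ CF]
2. F_y = 6  [CA ∥ FB ∩ AB ∥ CF]
   → F = (17, 6)
3. D_x = 177/13  [A, C, D are collinear ∩ FD ⟂ AC]
4. D_y = 144/13  [A, C, D are collinear ∩ FD ⟂ AC]
   → D = (177/13, 144/13)

D = (177/13, 144/13)
F = (17, 6)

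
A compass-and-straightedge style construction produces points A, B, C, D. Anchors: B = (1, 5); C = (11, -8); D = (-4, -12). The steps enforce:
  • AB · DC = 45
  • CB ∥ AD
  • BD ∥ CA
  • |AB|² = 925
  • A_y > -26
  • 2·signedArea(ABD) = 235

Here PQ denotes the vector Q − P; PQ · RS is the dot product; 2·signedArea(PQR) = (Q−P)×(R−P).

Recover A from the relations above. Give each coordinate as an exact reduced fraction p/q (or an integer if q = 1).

1. A_x = 6  [CB ∥ AD ∩ BD ∥ CA]
2. A_y = -25  [CB ∥ AD ∩ BD ∥ CA]
   → A = (6, -25)

A = (6, -25)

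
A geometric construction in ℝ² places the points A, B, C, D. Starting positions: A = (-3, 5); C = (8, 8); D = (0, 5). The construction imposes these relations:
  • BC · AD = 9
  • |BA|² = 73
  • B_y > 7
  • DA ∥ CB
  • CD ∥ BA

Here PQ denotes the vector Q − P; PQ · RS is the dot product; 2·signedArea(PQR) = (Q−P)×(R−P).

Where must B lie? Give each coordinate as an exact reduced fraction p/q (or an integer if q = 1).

B = (5, 8)

1. B_x = 5  [CD ∥ BA ∩ DA ∥ CB]
2. B_y = 8  [CD ∥ BA ∩ DA ∥ CB]
   → B = (5, 8)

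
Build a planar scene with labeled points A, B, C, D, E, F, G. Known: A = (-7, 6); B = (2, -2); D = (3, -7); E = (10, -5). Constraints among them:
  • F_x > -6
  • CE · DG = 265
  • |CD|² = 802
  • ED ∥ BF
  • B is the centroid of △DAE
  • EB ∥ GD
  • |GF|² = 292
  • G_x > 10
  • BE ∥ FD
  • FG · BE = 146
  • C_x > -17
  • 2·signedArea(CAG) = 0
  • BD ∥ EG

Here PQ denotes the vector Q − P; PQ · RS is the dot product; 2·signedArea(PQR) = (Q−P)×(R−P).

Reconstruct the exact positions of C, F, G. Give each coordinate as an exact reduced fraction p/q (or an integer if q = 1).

1. F_x = -5  [BE ∥ FD ∩ ED ∥ BF]
2. F_y = -4  [BE ∥ FD ∩ ED ∥ BF]
   → F = (-5, -4)
3. G_x = 11  [EB ∥ GD ∩ BD ∥ EG]
4. G_y = -10  [EB ∥ GD ∩ BD ∥ EG]
   → G = (11, -10)
5. C_x = -16  [2·signedArea(CAG) = 0 ∩ CE · DG = 265]
6. C_y = 14  [2·signedArea(CAG) = 0 ∩ CE · DG = 265]
   → C = (-16, 14)

C = (-16, 14)
F = (-5, -4)
G = (11, -10)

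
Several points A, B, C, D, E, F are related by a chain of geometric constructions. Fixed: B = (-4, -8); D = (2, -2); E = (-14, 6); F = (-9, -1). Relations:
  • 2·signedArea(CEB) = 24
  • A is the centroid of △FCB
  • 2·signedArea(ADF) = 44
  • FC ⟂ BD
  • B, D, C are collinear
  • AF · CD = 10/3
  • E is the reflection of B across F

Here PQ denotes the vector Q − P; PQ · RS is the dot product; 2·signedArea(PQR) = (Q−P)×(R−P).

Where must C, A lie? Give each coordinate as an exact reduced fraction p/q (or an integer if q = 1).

1. C_x = -3  [B, D, C are collinear ∩ FC ⟂ BD]
2. C_y = -7  [B, D, C are collinear ∩ FC ⟂ BD]
   → C = (-3, -7)
3. A_x = -16/3  [A is the centroid of △FCB]
4. A_y = -16/3  [A is the centroid of △FCB]
   → A = (-16/3, -16/3)

A = (-16/3, -16/3)
C = (-3, -7)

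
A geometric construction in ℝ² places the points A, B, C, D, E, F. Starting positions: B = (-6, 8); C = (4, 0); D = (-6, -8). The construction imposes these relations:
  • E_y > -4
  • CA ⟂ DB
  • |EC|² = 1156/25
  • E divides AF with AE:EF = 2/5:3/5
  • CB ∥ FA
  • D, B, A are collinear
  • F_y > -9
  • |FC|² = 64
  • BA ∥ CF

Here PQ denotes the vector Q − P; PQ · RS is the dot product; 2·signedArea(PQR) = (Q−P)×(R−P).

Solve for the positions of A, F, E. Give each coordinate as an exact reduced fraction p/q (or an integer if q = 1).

A = (-6, 0)
E = (-2, -16/5)
F = (4, -8)

1. A_x = -6  [D, B, A are collinear ∩ CA ⟂ DB]
2. A_y = 0  [D, B, A are collinear ∩ CA ⟂ DB]
   → A = (-6, 0)
3. F_x = 4  [CB ∥ FA ∩ BA ∥ CF]
4. F_y = -8  [CB ∥ FA ∩ BA ∥ CF]
   → F = (4, -8)
5. E_x = -2  [E divides AF with AE:EF = 2/5:3/5]
6. E_y = -16/5  [E divides AF with AE:EF = 2/5:3/5]
   → E = (-2, -16/5)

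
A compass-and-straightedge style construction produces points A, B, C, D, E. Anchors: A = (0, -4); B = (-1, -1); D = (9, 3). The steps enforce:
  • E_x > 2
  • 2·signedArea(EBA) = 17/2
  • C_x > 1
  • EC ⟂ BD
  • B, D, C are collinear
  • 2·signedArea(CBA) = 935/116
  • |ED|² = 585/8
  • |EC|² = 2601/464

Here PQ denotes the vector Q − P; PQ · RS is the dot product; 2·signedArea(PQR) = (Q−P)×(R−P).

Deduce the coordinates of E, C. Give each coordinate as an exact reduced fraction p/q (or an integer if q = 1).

1. E_x = 9/4  [line 3·x + 1·y + -9/2 = 0 ∩ |ED|² = 585/8]
2. E_y = -9/4  [line 3·x + 1·y + -9/2 = 0 ∩ |ED|² = 585/8]
   → E = (9/4, -9/4)
3. C_x = 159/116  [B, D, C are collinear ∩ EC ⟂ BD]
4. C_y = -3/58  [B, D, C are collinear ∩ EC ⟂ BD]
   → C = (159/116, -3/58)

C = (159/116, -3/58)
E = (9/4, -9/4)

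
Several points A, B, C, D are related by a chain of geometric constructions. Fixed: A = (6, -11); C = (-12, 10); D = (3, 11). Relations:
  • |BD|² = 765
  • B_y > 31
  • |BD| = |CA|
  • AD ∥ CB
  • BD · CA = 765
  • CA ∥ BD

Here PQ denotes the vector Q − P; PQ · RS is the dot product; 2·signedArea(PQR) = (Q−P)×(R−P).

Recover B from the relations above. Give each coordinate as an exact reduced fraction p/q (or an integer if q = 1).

1. B_x = -15  [CA ∥ BD ∩ AD ∥ CB]
2. B_y = 32  [CA ∥ BD ∩ AD ∥ CB]
   → B = (-15, 32)

B = (-15, 32)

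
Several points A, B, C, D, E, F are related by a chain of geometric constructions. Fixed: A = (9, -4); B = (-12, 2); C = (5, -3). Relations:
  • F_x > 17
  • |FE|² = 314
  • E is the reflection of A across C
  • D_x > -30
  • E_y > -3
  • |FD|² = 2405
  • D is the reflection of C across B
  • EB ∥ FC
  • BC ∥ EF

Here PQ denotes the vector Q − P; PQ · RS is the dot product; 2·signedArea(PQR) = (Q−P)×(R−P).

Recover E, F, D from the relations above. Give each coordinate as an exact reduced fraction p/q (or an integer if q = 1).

D = (-29, 7)
E = (1, -2)
F = (18, -7)

1. E_x = 1  [E is the reflection of A across C]
2. E_y = -2  [E is the reflection of A across C]
   → E = (1, -2)
3. F_x = 18  [EB ∥ FC ∩ BC ∥ EF]
4. F_y = -7  [EB ∥ FC ∩ BC ∥ EF]
   → F = (18, -7)
5. D_x = -29  [D is the reflection of C across B]
6. D_y = 7  [D is the reflection of C across B]
   → D = (-29, 7)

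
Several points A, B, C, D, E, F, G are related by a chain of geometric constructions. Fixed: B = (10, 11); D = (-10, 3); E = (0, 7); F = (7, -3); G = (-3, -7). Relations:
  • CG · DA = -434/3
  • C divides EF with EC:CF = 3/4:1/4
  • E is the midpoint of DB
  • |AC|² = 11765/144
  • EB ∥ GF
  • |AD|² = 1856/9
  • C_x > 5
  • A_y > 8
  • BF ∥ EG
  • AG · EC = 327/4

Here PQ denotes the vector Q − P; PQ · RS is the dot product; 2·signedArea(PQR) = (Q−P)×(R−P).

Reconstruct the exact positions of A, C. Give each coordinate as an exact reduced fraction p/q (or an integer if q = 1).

A = (10/3, 25/3)
C = (21/4, -1/2)

1. C_x = 21/4  [C divides EF with EC:CF = 3/4:1/4]
2. C_y = -1/2  [C divides EF with EC:CF = 3/4:1/4]
   → C = (21/4, -1/2)
3. A_x = 10/3  [AG · EC = 327/4 ∩ CG · DA = -434/3]
4. A_y = 25/3  [AG · EC = 327/4 ∩ CG · DA = -434/3]
   → A = (10/3, 25/3)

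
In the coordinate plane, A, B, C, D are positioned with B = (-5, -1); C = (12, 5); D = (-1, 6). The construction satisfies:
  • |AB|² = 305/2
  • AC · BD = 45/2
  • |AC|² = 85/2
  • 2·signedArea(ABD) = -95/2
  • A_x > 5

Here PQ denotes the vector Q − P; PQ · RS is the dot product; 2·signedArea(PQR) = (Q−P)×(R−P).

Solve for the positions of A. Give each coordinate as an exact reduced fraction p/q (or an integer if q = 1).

1. A_x = 11/2  [2·signedArea(ABD) = -95/2 ∩ AC · BD = 45/2]
2. A_y = 11/2  [2·signedArea(ABD) = -95/2 ∩ AC · BD = 45/2]
   → A = (11/2, 11/2)

A = (11/2, 11/2)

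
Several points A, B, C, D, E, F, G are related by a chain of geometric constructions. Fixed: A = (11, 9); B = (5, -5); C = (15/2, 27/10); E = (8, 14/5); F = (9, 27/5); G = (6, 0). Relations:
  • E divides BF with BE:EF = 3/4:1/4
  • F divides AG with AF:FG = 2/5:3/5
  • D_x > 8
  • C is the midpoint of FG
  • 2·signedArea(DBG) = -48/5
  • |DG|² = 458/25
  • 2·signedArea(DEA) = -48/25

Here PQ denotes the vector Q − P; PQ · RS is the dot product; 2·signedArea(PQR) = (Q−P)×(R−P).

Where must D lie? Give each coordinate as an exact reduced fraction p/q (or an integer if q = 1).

1. D_x = 43/5  [2·signedArea(DBG) = -48/5 ∩ 2·signedArea(DEA) = -48/25]
2. D_y = 17/5  [2·signedArea(DBG) = -48/5 ∩ 2·signedArea(DEA) = -48/25]
   → D = (43/5, 17/5)

D = (43/5, 17/5)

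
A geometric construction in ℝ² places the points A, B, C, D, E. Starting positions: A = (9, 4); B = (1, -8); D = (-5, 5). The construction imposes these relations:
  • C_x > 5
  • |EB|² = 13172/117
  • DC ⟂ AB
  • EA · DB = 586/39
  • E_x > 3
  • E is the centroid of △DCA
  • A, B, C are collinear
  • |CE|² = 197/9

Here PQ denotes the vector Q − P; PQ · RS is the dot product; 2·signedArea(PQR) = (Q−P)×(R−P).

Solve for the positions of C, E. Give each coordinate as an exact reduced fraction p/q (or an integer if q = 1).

1. C_x = 67/13  [A, B, C are collinear ∩ DC ⟂ AB]
2. C_y = -23/13  [A, B, C are collinear ∩ DC ⟂ AB]
   → C = (67/13, -23/13)
3. E_x = 119/39  [E is the centroid of △DCA]
4. E_y = 94/39  [E is the centroid of △DCA]
   → E = (119/39, 94/39)

C = (67/13, -23/13)
E = (119/39, 94/39)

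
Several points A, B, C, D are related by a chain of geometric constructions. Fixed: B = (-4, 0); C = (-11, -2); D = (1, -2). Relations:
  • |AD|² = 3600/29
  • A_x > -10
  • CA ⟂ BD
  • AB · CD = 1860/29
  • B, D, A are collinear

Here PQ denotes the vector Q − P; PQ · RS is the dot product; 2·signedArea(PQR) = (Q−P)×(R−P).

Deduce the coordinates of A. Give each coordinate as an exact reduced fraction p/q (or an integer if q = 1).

A = (-271/29, 62/29)

1. A_x = -271/29  [B, D, A are collinear ∩ CA ⟂ BD]
2. A_y = 62/29  [B, D, A are collinear ∩ CA ⟂ BD]
   → A = (-271/29, 62/29)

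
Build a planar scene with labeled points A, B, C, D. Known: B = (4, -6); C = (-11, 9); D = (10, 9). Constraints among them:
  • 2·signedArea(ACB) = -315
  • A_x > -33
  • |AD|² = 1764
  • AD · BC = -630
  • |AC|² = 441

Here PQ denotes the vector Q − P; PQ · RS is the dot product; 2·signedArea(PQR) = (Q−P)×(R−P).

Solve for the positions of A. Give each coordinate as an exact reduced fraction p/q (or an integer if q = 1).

A = (-32, 9)

1. A_x = -32  [2·signedArea(ACB) = -315 ∩ AD · BC = -630]
2. A_y = 9  [2·signedArea(ACB) = -315 ∩ AD · BC = -630]
   → A = (-32, 9)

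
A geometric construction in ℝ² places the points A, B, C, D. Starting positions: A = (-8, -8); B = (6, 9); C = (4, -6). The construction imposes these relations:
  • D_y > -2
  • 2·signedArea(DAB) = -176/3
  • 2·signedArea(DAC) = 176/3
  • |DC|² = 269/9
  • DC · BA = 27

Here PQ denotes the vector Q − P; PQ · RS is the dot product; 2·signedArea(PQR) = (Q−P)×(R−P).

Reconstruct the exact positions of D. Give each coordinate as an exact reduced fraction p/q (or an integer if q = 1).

1. D_x = 2/3  [2·signedArea(DAC) = 176/3 ∩ 2·signedArea(DAB) = -176/3]
2. D_y = -5/3  [2·signedArea(DAC) = 176/3 ∩ 2·signedArea(DAB) = -176/3]
   → D = (2/3, -5/3)

D = (2/3, -5/3)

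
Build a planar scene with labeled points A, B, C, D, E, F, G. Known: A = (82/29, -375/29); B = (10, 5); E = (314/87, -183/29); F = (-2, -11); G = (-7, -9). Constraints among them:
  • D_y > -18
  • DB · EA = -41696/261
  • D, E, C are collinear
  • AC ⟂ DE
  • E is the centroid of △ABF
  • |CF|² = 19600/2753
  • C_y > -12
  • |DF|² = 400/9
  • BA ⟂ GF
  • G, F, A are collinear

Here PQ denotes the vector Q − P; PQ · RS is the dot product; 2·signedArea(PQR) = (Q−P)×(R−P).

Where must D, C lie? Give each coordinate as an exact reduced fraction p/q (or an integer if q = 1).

1. D_x = -242/87  [line 68/87·x + 192/29·y + 31016/261 = 0 ∩ |DF|² = 400/9]
2. D_y = -511/29  [line 68/87·x + 192/29·y + 31016/261 = 0 ∩ |DF|² = 400/9]
   → D = (-242/87, -511/29)
3. C_x = 46658/79837  [D, E, C are collinear ∩ AC ⟂ DE]
4. C_y = -931183/79837  [D, E, C are collinear ∩ AC ⟂ DE]
   → C = (46658/79837, -931183/79837)

C = (46658/79837, -931183/79837)
D = (-242/87, -511/29)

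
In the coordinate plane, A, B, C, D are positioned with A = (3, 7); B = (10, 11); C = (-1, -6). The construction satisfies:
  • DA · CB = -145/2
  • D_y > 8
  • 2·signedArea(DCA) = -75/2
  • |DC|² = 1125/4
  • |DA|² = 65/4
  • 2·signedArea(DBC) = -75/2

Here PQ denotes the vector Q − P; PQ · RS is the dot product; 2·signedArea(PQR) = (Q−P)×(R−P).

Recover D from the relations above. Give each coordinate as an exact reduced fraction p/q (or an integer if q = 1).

1. D_x = 13/2  [2·signedArea(DCA) = -75/2 ∩ 2·signedArea(DBC) = -75/2]
2. D_y = 9  [2·signedArea(DCA) = -75/2 ∩ 2·signedArea(DBC) = -75/2]
   → D = (13/2, 9)

D = (13/2, 9)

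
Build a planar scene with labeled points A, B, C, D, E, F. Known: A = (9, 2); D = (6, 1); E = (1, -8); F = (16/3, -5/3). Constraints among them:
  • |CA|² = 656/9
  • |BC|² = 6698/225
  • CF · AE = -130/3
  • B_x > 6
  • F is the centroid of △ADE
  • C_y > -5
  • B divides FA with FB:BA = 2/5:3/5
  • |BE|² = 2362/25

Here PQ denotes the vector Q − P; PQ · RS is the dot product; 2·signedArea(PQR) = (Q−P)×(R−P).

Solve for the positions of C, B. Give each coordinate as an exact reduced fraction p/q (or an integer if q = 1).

B = (34/5, -1/5)
C = (11/3, -14/3)

1. C_x = 11/3  [line 8·x + 10·y + 52/3 = 0 ∩ |CA|² = 656/9]
2. C_y = -14/3  [line 8·x + 10·y + 52/3 = 0 ∩ |CA|² = 656/9]
   → C = (11/3, -14/3)
3. B_x = 34/5  [B divides FA with FB:BA = 2/5:3/5]
4. B_y = -1/5  [B divides FA with FB:BA = 2/5:3/5]
   → B = (34/5, -1/5)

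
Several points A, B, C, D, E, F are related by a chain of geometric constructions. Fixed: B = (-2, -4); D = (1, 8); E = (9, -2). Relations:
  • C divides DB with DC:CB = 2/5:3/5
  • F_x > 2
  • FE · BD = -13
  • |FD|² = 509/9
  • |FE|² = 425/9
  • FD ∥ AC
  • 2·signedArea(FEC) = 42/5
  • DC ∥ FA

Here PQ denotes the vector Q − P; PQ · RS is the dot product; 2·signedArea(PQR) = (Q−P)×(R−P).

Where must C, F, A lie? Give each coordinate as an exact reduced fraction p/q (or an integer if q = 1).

A = (22/15, -62/15)
C = (-1/5, 16/5)
F = (8/3, 2/3)

1. C_x = -1/5  [C divides DB with DC:CB = 2/5:3/5]
2. C_y = 16/5  [C divides DB with DC:CB = 2/5:3/5]
   → C = (-1/5, 16/5)
3. F_x = 8/3  [2·signedArea(FEC) = 42/5 ∩ FE · BD = -13]
4. F_y = 2/3  [2·signedArea(FEC) = 42/5 ∩ FE · BD = -13]
   → F = (8/3, 2/3)
5. A_x = 22/15  [FD ∥ AC ∩ DC ∥ FA]
6. A_y = -62/15  [FD ∥ AC ∩ DC ∥ FA]
   → A = (22/15, -62/15)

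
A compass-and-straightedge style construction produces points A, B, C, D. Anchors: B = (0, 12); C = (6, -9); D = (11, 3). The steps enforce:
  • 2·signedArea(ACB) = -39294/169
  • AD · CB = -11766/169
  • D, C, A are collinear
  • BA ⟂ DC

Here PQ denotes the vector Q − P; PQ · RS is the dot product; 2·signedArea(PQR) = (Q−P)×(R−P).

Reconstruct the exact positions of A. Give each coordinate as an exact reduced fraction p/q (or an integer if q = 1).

A = (2124/169, 1143/169)

1. A_x = 2124/169  [D, C, A are collinear ∩ BA ⟂ DC]
2. A_y = 1143/169  [D, C, A are collinear ∩ BA ⟂ DC]
   → A = (2124/169, 1143/169)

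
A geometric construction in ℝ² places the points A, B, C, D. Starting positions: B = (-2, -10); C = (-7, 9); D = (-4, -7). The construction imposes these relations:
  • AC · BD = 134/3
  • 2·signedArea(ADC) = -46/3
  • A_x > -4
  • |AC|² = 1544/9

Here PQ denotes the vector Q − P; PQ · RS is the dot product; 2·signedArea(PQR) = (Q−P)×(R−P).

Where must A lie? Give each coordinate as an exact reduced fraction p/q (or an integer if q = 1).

1. A_x = -11/3  [2·signedArea(ADC) = -46/3 ∩ AC · BD = 134/3]
2. A_y = -11/3  [2·signedArea(ADC) = -46/3 ∩ AC · BD = 134/3]
   → A = (-11/3, -11/3)

A = (-11/3, -11/3)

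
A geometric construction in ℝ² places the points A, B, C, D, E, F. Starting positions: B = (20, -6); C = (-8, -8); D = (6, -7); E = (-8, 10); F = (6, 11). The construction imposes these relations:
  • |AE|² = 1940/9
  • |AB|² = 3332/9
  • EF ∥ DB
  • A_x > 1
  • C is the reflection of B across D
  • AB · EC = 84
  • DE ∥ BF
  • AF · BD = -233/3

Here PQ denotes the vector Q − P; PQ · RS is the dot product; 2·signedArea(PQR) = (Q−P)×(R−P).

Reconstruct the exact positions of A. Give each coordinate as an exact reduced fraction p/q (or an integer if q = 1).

1. A_x = 4/3  [AF · BD = -233/3 ∩ AB · EC = 84]
2. A_y = -4/3  [AF · BD = -233/3 ∩ AB · EC = 84]
   → A = (4/3, -4/3)

A = (4/3, -4/3)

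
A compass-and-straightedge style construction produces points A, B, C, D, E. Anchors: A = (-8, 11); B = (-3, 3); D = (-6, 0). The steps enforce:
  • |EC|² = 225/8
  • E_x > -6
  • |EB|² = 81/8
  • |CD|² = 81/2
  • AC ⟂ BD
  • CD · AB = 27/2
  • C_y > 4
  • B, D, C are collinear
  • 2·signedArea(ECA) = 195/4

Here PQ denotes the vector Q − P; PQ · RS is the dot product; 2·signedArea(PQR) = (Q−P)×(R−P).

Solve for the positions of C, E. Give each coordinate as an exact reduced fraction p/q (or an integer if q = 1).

1. C_x = -3/2  [B, D, C are collinear ∩ AC ⟂ BD]
2. C_y = 9/2  [B, D, C are collinear ∩ AC ⟂ BD]
   → C = (-3/2, 9/2)
3. E_x = -21/4  [line -13/2·x + -13/2·y + -117/4 = 0 ∩ |EB|² = 81/8]
4. E_y = 3/4  [line -13/2·x + -13/2·y + -117/4 = 0 ∩ |EB|² = 81/8]
   → E = (-21/4, 3/4)

C = (-3/2, 9/2)
E = (-21/4, 3/4)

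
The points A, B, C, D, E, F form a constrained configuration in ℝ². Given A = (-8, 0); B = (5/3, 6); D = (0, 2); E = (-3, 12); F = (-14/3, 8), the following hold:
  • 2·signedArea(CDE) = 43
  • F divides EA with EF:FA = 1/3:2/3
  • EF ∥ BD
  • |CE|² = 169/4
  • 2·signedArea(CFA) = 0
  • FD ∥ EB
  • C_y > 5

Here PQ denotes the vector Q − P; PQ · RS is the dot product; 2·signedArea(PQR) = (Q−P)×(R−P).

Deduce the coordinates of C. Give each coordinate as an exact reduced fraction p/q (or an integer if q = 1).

C = (-11/2, 6)

1. C_x = -11/2  [2·signedArea(CFA) = 0 ∩ 2·signedArea(CDE) = 43]
2. C_y = 6  [2·signedArea(CFA) = 0 ∩ 2·signedArea(CDE) = 43]
   → C = (-11/2, 6)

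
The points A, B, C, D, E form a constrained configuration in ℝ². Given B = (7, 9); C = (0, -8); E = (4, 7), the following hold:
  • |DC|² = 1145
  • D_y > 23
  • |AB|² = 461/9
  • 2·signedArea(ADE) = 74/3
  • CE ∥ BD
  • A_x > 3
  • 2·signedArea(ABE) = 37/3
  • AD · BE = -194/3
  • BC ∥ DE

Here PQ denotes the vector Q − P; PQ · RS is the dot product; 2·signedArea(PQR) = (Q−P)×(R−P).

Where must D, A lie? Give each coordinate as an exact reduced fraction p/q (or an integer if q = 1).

A = (11/3, 8/3)
D = (11, 24)

1. D_x = 11  [BC ∥ DE ∩ CE ∥ BD]
2. D_y = 24  [BC ∥ DE ∩ CE ∥ BD]
   → D = (11, 24)
3. A_x = 11/3  [2·signedArea(ADE) = 74/3 ∩ AD · BE = -194/3]
4. A_y = 8/3  [2·signedArea(ADE) = 74/3 ∩ AD · BE = -194/3]
   → A = (11/3, 8/3)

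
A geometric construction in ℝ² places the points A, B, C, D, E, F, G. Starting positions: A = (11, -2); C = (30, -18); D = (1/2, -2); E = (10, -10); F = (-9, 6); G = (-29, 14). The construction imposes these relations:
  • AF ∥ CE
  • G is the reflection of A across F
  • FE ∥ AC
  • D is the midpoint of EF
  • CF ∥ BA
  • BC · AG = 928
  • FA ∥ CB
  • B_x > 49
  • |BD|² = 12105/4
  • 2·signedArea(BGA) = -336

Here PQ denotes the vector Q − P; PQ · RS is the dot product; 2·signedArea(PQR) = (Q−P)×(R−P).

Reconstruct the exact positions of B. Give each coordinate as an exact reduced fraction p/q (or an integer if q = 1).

B = (50, -26)

1. B_x = 50  [CF ∥ BA ∩ FA ∥ CB]
2. B_y = -26  [CF ∥ BA ∩ FA ∥ CB]
   → B = (50, -26)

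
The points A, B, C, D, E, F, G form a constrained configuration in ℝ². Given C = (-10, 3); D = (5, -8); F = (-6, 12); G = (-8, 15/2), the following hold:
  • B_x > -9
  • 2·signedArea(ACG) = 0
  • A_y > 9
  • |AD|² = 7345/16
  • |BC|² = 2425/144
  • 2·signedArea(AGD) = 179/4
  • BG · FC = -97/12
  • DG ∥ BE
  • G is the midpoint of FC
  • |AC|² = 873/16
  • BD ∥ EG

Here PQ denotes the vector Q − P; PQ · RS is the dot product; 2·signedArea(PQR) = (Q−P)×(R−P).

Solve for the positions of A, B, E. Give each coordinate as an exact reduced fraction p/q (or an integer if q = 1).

1. A_x = -7  [2·signedArea(ACG) = 0 ∩ 2·signedArea(AGD) = 179/4]
2. A_y = 39/4  [2·signedArea(ACG) = 0 ∩ 2·signedArea(AGD) = 179/4]
   → A = (-7, 39/4)
3. B_x = -25/3  [line 4·x + 9·y + -329/12 = 0 ∩ |BC|² = 2425/144]
4. B_y = 27/4  [line 4·x + 9·y + -329/12 = 0 ∩ |BC|² = 2425/144]
   → B = (-25/3, 27/4)
5. E_x = -64/3  [BD ∥ EG ∩ DG ∥ BE]
6. E_y = 89/4  [BD ∥ EG ∩ DG ∥ BE]
   → E = (-64/3, 89/4)

A = (-7, 39/4)
B = (-25/3, 27/4)
E = (-64/3, 89/4)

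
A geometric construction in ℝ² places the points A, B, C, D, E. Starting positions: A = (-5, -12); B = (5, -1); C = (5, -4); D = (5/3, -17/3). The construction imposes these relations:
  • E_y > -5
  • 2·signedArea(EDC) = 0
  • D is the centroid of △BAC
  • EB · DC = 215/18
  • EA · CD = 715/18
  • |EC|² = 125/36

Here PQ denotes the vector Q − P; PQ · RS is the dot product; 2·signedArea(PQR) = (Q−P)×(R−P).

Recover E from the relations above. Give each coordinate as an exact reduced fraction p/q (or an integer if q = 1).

E = (10/3, -29/6)

1. E_x = 10/3  [2·signedArea(EDC) = 0 ∩ EB · DC = 215/18]
2. E_y = -29/6  [2·signedArea(EDC) = 0 ∩ EB · DC = 215/18]
   → E = (10/3, -29/6)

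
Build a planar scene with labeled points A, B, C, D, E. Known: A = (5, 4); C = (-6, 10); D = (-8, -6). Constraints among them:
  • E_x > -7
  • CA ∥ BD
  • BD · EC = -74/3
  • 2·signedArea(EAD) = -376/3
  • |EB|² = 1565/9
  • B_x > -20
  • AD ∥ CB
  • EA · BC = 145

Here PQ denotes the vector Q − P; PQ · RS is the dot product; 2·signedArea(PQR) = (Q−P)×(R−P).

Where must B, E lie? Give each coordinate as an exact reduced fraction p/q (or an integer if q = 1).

B = (-19, 0)
E = (-20/3, 14/3)

1. B_x = -19  [CA ∥ BD ∩ AD ∥ CB]
2. B_y = 0  [CA ∥ BD ∩ AD ∥ CB]
   → B = (-19, 0)
3. E_x = -20/3  [2·signedArea(EAD) = -376/3 ∩ BD · EC = -74/3]
4. E_y = 14/3  [2·signedArea(EAD) = -376/3 ∩ BD · EC = -74/3]
   → E = (-20/3, 14/3)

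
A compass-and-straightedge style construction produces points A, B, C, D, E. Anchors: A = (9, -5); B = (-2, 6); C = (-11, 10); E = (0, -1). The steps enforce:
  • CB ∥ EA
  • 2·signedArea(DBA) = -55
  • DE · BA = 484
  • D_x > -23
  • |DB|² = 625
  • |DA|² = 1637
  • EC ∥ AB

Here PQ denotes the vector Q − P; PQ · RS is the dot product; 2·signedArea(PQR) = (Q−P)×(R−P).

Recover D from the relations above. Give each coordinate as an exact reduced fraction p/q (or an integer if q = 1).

D = (-22, 21)

1. D_x = -22  [2·signedArea(DBA) = -55 ∩ DE · BA = 484]
2. D_y = 21  [2·signedArea(DBA) = -55 ∩ DE · BA = 484]
   → D = (-22, 21)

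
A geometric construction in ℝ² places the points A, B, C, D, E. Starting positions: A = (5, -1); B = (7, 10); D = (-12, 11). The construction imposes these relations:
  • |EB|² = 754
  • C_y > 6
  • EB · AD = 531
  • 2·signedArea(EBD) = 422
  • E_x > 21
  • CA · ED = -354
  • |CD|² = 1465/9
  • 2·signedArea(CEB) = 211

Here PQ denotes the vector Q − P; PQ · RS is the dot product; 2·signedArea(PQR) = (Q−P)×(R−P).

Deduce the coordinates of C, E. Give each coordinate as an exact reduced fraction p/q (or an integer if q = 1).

C = (0, 20/3)
E = (22, -13)

1. E_x = 22  [2·signedArea(EBD) = 422 ∩ EB · AD = 531]
2. E_y = -13  [2·signedArea(EBD) = 422 ∩ EB · AD = 531]
   → E = (22, -13)
3. C_x = 0  [2·signedArea(CEB) = 211 ∩ CA · ED = -354]
4. C_y = 20/3  [2·signedArea(CEB) = 211 ∩ CA · ED = -354]
   → C = (0, 20/3)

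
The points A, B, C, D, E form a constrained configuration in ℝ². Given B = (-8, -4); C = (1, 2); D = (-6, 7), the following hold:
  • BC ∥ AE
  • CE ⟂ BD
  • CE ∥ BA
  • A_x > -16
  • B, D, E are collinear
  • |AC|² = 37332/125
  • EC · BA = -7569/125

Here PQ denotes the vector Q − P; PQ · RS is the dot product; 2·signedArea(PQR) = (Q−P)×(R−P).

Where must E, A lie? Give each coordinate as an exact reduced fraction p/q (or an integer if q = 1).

A = (-1957/125, -326/125)
E = (-832/125, 424/125)

1. E_x = -832/125  [B, D, E are collinear ∩ CE ⟂ BD]
2. E_y = 424/125  [B, D, E are collinear ∩ CE ⟂ BD]
   → E = (-832/125, 424/125)
3. A_x = -1957/125  [BC ∥ AE ∩ CE ∥ BA]
4. A_y = -326/125  [BC ∥ AE ∩ CE ∥ BA]
   → A = (-1957/125, -326/125)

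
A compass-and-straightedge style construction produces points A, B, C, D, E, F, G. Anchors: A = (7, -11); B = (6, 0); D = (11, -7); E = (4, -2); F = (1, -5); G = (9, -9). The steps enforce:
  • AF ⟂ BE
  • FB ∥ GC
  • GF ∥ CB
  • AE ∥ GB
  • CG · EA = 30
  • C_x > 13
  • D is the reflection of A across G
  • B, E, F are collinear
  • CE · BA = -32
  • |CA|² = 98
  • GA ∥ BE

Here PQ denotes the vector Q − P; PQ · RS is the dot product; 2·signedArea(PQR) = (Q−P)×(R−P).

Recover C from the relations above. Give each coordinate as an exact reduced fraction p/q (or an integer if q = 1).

C = (14, -4)

1. C_x = 14  [GF ∥ CB ∩ FB ∥ GC]
2. C_y = -4  [GF ∥ CB ∩ FB ∥ GC]
   → C = (14, -4)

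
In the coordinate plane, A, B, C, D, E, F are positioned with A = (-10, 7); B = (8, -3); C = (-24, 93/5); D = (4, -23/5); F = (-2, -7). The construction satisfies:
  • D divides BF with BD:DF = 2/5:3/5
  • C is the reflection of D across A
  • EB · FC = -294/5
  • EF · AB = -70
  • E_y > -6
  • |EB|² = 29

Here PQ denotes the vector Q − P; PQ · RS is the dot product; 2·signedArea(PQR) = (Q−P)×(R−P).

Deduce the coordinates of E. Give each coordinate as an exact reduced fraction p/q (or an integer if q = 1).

E = (3, -5)

1. E_x = 3  [EB · FC = -294/5 ∩ EF · AB = -70]
2. E_y = -5  [EB · FC = -294/5 ∩ EF · AB = -70]
   → E = (3, -5)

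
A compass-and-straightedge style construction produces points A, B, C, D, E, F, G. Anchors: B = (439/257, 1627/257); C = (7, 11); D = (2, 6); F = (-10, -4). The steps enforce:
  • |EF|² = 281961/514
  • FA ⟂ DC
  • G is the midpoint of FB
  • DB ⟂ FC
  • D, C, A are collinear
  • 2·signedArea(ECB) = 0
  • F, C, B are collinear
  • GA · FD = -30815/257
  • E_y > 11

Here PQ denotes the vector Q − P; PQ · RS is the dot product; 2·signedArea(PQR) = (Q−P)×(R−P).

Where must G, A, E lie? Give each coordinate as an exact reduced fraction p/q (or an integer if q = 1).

A = (-9, -5)
E = (3887/514, 5909/514)
G = (-2131/514, 599/514)

1. G_x = -2131/514  [G is the midpoint of FB]
2. G_y = 599/514  [G is the midpoint of FB]
   → G = (-2131/514, 599/514)
3. A_x = -9  [D, C, A are collinear ∩ FA ⟂ DC]
4. A_y = -5  [D, C, A are collinear ∩ FA ⟂ DC]
   → A = (-9, -5)
5. E_x = 3887/514  [line 1200/257·x + -1360/257·y + 6560/257 = 0 ∩ |EF|² = 281961/514]
6. E_y = 5909/514  [line 1200/257·x + -1360/257·y + 6560/257 = 0 ∩ |EF|² = 281961/514]
   → E = (3887/514, 5909/514)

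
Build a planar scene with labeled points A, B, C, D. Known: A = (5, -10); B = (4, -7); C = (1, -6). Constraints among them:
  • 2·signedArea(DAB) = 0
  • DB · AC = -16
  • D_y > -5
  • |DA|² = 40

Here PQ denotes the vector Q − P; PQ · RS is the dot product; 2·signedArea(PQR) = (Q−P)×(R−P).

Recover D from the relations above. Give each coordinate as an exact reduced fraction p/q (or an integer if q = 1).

1. D_x = 3  [2·signedArea(DAB) = 0 ∩ DB · AC = -16]
2. D_y = -4  [2·signedArea(DAB) = 0 ∩ DB · AC = -16]
   → D = (3, -4)

D = (3, -4)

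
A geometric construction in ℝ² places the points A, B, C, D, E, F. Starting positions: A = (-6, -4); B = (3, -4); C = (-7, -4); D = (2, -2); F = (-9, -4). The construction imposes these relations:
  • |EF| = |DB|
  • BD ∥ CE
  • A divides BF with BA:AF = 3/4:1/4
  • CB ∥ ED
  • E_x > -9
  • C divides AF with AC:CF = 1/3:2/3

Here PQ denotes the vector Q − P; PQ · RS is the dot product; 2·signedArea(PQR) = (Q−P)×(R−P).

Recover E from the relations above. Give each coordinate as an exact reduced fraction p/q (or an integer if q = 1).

E = (-8, -2)

1. E_x = -8  [CB ∥ ED ∩ BD ∥ CE]
2. E_y = -2  [CB ∥ ED ∩ BD ∥ CE]
   → E = (-8, -2)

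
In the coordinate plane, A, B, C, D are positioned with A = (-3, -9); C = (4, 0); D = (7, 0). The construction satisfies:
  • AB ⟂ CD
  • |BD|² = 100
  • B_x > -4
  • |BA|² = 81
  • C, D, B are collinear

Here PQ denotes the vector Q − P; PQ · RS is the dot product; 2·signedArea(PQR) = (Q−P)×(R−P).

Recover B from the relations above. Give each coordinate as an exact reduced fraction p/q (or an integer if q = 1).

1. B_x = -3  [C, D, B are collinear ∩ AB ⟂ CD]
2. B_y = 0  [C, D, B are collinear ∩ AB ⟂ CD]
   → B = (-3, 0)

B = (-3, 0)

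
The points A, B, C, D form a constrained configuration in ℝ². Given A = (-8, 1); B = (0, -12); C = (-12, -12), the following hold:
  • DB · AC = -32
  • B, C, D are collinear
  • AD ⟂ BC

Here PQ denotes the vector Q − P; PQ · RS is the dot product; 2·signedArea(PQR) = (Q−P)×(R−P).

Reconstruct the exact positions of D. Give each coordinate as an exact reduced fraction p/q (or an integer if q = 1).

1. D_x = -8  [B, C, D are collinear ∩ AD ⟂ BC]
2. D_y = -12  [B, C, D are collinear ∩ AD ⟂ BC]
   → D = (-8, -12)

D = (-8, -12)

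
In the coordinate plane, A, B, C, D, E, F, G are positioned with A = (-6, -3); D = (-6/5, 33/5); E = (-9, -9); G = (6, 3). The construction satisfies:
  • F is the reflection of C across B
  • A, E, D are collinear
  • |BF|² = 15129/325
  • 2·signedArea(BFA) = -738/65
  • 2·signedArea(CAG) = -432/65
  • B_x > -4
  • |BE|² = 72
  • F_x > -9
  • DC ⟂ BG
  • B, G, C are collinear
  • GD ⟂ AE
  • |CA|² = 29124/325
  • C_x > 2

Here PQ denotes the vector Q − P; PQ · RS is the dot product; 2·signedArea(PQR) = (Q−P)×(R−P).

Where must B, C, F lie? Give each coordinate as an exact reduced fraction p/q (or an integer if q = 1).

1. C_x = 174/65  [line -6·x + 12·y + 432/65 = 0 ∩ |CA|² = 29124/325]
2. C_y = 51/65  [line -6·x + 12·y + 432/65 = 0 ∩ |CA|² = 29124/325]
   → C = (174/65, 51/65)
3. B_x = -3  [line 144/65·x + -216/65·y + -216/65 = 0 ∩ |BE|² = 72]
4. B_y = -3  [line 144/65·x + -216/65·y + -216/65 = 0 ∩ |BE|² = 72]
   → B = (-3, -3)
5. F_x = -564/65  [2·signedArea(BFA) = -738/65 ∩ F is the reflection of C across B]
6. F_y = -441/65  [2·signedArea(BFA) = -738/65 ∩ F is the reflection of C across B]
   → F = (-564/65, -441/65)

B = (-3, -3)
C = (174/65, 51/65)
F = (-564/65, -441/65)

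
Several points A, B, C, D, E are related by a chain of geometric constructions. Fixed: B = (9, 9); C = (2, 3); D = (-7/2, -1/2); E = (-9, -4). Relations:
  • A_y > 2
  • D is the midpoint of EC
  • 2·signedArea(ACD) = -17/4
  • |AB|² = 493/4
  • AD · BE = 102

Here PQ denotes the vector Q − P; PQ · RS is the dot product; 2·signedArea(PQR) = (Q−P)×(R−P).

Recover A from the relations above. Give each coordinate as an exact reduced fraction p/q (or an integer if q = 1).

A = (0, 5/2)

1. A_x = 0  [2·signedArea(ACD) = -17/4 ∩ AD · BE = 102]
2. A_y = 5/2  [2·signedArea(ACD) = -17/4 ∩ AD · BE = 102]
   → A = (0, 5/2)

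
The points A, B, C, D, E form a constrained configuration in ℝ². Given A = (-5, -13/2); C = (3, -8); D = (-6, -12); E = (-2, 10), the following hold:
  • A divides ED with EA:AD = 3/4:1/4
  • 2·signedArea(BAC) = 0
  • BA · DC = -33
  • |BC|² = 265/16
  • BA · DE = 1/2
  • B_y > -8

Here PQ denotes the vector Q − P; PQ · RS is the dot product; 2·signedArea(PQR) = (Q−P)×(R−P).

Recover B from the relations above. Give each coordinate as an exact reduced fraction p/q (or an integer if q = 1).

1. B_x = -1  [2·signedArea(BAC) = 0 ∩ BA · DC = -33]
2. B_y = -29/4  [2·signedArea(BAC) = 0 ∩ BA · DC = -33]
   → B = (-1, -29/4)

B = (-1, -29/4)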